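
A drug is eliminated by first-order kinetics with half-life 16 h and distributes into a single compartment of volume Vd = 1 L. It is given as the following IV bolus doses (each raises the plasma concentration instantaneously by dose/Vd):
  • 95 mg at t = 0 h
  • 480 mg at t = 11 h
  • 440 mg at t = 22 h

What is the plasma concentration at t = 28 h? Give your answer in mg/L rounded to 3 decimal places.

597.355 mg/L

k = ln 2 / 16 = 0.04332 per h
Dose 1 (95 mg at t=0 h): 95·exp(−0.04332·28) = 28.244 mg/L
Dose 2 (480 mg at t=11 h): 480·exp(−0.04332·17) = 229.825 mg/L
Dose 3 (440 mg at t=22 h): 440·exp(−0.04332·6) = 339.286 mg/L
C(28) = 28.244 + 229.825 + 339.286 = 597.355 mg/L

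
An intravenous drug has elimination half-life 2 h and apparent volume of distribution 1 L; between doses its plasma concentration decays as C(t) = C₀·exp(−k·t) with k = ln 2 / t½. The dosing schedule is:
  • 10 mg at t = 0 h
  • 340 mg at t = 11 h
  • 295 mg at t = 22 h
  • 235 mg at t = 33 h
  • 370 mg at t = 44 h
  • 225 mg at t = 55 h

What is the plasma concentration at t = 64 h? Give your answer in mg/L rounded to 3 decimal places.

10.310 mg/L

k = ln 2 / 2 = 0.34657 per h
Dose 1 (10 mg at t=0 h): 10·exp(−0.34657·64) = 0.000 mg/L
Dose 2 (340 mg at t=11 h): 340·exp(−0.34657·53) = 0.000 mg/L
Dose 3 (295 mg at t=22 h): 295·exp(−0.34657·42) = 0.000 mg/L
Dose 4 (235 mg at t=33 h): 235·exp(−0.34657·31) = 0.005 mg/L
Dose 5 (370 mg at t=44 h): 370·exp(−0.34657·20) = 0.361 mg/L
Dose 6 (225 mg at t=55 h): 225·exp(−0.34657·9) = 9.944 mg/L
C(64) = 0.000 + 0.000 + 0.000 + 0.005 + 0.361 + 9.944 = 10.310 mg/L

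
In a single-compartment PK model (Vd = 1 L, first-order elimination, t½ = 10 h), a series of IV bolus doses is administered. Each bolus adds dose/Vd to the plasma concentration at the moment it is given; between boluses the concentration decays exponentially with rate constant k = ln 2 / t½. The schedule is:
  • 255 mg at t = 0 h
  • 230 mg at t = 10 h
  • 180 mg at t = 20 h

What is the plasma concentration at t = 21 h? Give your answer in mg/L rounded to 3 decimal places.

334.726 mg/L

k = ln 2 / 10 = 0.06931 per h
Dose 1 (255 mg at t=0 h): 255·exp(−0.06931·21) = 59.481 mg/L
Dose 2 (230 mg at t=10 h): 230·exp(−0.06931·11) = 107.299 mg/L
Dose 3 (180 mg at t=20 h): 180·exp(−0.06931·1) = 167.946 mg/L
C(21) = 59.481 + 107.299 + 167.946 = 334.726 mg/L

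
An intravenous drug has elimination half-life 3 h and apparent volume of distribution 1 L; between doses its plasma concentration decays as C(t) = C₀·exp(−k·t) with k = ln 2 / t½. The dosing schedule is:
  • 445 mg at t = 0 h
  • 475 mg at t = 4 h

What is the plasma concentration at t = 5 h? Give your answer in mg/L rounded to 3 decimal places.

517.174 mg/L

k = ln 2 / 3 = 0.23105 per h
Dose 1 (445 mg at t=0 h): 445·exp(−0.23105·5) = 140.166 mg/L
Dose 2 (475 mg at t=4 h): 475·exp(−0.23105·1) = 377.008 mg/L
C(5) = 140.166 + 377.008 = 517.174 mg/L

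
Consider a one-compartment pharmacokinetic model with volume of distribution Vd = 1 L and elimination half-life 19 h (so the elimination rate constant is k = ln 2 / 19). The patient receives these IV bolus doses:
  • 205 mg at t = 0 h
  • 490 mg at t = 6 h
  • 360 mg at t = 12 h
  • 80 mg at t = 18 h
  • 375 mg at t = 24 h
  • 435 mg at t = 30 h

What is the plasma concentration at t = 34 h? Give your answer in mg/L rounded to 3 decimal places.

1078.007 mg/L

k = ln 2 / 19 = 0.03648 per h
Dose 1 (205 mg at t=0 h): 205·exp(−0.03648·34) = 59.302 mg/L
Dose 2 (490 mg at t=6 h): 490·exp(−0.03648·28) = 176.430 mg/L
Dose 3 (360 mg at t=12 h): 360·exp(−0.03648·22) = 161.340 mg/L
Dose 4 (80 mg at t=18 h): 80·exp(−0.03648·16) = 44.626 mg/L
Dose 5 (375 mg at t=24 h): 375·exp(−0.03648·10) = 260.372 mg/L
Dose 6 (435 mg at t=30 h): 435·exp(−0.03648·4) = 375.937 mg/L
C(34) = 59.302 + 176.430 + 161.340 + 44.626 + 260.372 + 375.937 = 1078.007 mg/L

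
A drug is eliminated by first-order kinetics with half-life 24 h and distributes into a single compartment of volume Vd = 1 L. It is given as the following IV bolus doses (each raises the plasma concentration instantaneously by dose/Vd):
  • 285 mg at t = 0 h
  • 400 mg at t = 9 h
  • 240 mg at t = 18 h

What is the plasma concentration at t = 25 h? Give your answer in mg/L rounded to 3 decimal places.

586.497 mg/L

k = ln 2 / 24 = 0.02888 per h
Dose 1 (285 mg at t=0 h): 285·exp(−0.02888·25) = 138.443 mg/L
Dose 2 (400 mg at t=9 h): 400·exp(−0.02888·16) = 251.984 mg/L
Dose 3 (240 mg at t=18 h): 240·exp(−0.02888·7) = 196.070 mg/L
C(25) = 138.443 + 251.984 + 196.070 = 586.497 mg/L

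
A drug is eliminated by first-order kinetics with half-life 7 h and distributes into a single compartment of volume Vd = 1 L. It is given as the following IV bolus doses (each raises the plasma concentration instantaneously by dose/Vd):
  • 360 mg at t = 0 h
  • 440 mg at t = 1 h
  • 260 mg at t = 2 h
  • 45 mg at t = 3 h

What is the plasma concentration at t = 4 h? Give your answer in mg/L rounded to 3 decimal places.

k = ln 2 / 7 = 0.09902 per h
Dose 1 (360 mg at t=0 h): 360·exp(−0.09902·4) = 242.262 mg/L
Dose 2 (440 mg at t=1 h): 440·exp(−0.09902·3) = 326.919 mg/L
Dose 3 (260 mg at t=2 h): 260·exp(−0.09902·2) = 213.287 mg/L
Dose 4 (45 mg at t=3 h): 45·exp(−0.09902·1) = 40.758 mg/L
C(4) = 242.262 + 326.919 + 213.287 + 40.758 = 823.226 mg/L

823.226 mg/L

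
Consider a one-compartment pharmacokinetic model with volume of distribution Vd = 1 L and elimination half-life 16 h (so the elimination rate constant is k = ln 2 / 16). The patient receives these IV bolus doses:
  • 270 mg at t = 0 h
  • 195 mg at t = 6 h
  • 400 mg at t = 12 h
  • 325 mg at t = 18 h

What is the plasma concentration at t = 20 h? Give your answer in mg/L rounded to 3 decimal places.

800.715 mg/L

k = ln 2 / 16 = 0.04332 per h
Dose 1 (270 mg at t=0 h): 270·exp(−0.04332·20) = 113.521 mg/L
Dose 2 (195 mg at t=6 h): 195·exp(−0.04332·14) = 106.325 mg/L
Dose 3 (400 mg at t=12 h): 400·exp(−0.04332·8) = 282.843 mg/L
Dose 4 (325 mg at t=18 h): 325·exp(−0.04332·2) = 298.026 mg/L
C(20) = 113.521 + 106.325 + 282.843 + 298.026 = 800.715 mg/L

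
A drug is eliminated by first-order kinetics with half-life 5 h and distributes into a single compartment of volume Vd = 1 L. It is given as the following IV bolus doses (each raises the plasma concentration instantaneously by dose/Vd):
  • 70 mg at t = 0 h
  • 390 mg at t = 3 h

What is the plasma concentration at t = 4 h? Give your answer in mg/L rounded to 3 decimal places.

k = ln 2 / 5 = 0.13863 per h
Dose 1 (70 mg at t=0 h): 70·exp(−0.13863·4) = 40.204 mg/L
Dose 2 (390 mg at t=3 h): 390·exp(−0.13863·1) = 339.515 mg/L
C(4) = 40.204 + 339.515 = 379.719 mg/L

379.719 mg/L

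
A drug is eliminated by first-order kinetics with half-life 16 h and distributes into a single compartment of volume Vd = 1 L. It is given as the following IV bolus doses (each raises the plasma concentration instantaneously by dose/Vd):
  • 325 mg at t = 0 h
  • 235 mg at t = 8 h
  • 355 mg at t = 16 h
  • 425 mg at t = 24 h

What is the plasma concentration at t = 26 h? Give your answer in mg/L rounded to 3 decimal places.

833.032 mg/L

k = ln 2 / 16 = 0.04332 per h
Dose 1 (325 mg at t=0 h): 325·exp(−0.04332·26) = 105.368 mg/L
Dose 2 (235 mg at t=8 h): 235·exp(−0.04332·18) = 107.748 mg/L
Dose 3 (355 mg at t=16 h): 355·exp(−0.04332·10) = 230.189 mg/L
Dose 4 (425 mg at t=24 h): 425·exp(−0.04332·2) = 389.727 mg/L
C(26) = 105.368 + 107.748 + 230.189 + 389.727 = 833.032 mg/L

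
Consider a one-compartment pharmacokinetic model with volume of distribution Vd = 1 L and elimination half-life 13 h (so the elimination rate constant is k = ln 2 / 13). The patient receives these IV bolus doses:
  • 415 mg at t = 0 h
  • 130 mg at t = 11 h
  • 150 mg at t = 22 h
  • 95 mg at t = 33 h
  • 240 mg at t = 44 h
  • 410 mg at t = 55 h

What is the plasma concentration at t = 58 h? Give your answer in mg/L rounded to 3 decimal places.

539.660 mg/L

k = ln 2 / 13 = 0.05332 per h
Dose 1 (415 mg at t=0 h): 415·exp(−0.05332·58) = 18.836 mg/L
Dose 2 (130 mg at t=11 h): 130·exp(−0.05332·47) = 10.607 mg/L
Dose 3 (150 mg at t=22 h): 150·exp(−0.05332·36) = 22.002 mg/L
Dose 4 (95 mg at t=33 h): 95·exp(−0.05332·25) = 25.051 mg/L
Dose 5 (240 mg at t=44 h): 240·exp(−0.05332·14) = 113.769 mg/L
Dose 6 (410 mg at t=55 h): 410·exp(−0.05332·3) = 349.394 mg/L
C(58) = 18.836 + 10.607 + 22.002 + 25.051 + 113.769 + 349.394 = 539.660 mg/L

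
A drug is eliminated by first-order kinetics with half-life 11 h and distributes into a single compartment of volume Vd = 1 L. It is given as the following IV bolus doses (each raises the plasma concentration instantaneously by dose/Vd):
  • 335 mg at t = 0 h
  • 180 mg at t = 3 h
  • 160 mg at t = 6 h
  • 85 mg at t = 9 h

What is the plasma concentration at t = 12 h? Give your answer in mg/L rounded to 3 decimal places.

439.346 mg/L

k = ln 2 / 11 = 0.06301 per h
Dose 1 (335 mg at t=0 h): 335·exp(−0.06301·12) = 157.271 mg/L
Dose 2 (180 mg at t=3 h): 180·exp(−0.06301·9) = 102.088 mg/L
Dose 3 (160 mg at t=6 h): 160·exp(−0.06301·6) = 109.628 mg/L
Dose 4 (85 mg at t=9 h): 85·exp(−0.06301·3) = 70.359 mg/L
C(12) = 157.271 + 102.088 + 109.628 + 70.359 = 439.346 mg/L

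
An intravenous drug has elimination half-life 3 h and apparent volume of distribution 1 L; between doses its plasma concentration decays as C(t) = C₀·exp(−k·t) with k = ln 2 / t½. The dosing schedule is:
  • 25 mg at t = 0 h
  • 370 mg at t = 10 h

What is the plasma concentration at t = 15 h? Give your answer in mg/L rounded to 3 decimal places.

117.324 mg/L

k = ln 2 / 3 = 0.23105 per h
Dose 1 (25 mg at t=0 h): 25·exp(−0.23105·15) = 0.781 mg/L
Dose 2 (370 mg at t=10 h): 370·exp(−0.23105·5) = 116.543 mg/L
C(15) = 0.781 + 116.543 = 117.324 mg/L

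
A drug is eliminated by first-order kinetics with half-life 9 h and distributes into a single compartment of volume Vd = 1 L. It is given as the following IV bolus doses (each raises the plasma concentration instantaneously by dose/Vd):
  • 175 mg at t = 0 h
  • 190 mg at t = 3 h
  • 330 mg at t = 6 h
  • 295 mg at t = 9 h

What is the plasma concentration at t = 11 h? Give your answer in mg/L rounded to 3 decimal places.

k = ln 2 / 9 = 0.07702 per h
Dose 1 (175 mg at t=0 h): 175·exp(−0.07702·11) = 75.009 mg/L
Dose 2 (190 mg at t=3 h): 190·exp(−0.07702·8) = 102.606 mg/L
Dose 3 (330 mg at t=6 h): 330·exp(−0.07702·5) = 224.530 mg/L
Dose 4 (295 mg at t=9 h): 295·exp(−0.07702·2) = 252.887 mg/L
C(11) = 75.009 + 102.606 + 224.530 + 252.887 = 655.032 mg/L

655.032 mg/L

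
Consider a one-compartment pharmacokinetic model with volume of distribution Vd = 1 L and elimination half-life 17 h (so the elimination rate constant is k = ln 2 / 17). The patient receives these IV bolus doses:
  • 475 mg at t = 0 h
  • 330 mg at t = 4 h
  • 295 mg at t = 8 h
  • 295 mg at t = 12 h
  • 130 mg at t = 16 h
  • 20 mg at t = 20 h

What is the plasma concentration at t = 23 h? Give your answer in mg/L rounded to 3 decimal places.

k = ln 2 / 17 = 0.04077 per h
Dose 1 (475 mg at t=0 h): 475·exp(−0.04077·23) = 185.959 mg/L
Dose 2 (330 mg at t=4 h): 330·exp(−0.04077·19) = 152.079 mg/L
Dose 3 (295 mg at t=8 h): 295·exp(−0.04077·15) = 160.032 mg/L
Dose 4 (295 mg at t=12 h): 295·exp(−0.04077·11) = 188.381 mg/L
Dose 5 (130 mg at t=16 h): 130·exp(−0.04077·7) = 97.721 mg/L
Dose 6 (20 mg at t=20 h): 20·exp(−0.04077·3) = 17.697 mg/L
C(23) = 185.959 + 152.079 + 160.032 + 188.381 + 97.721 + 17.697 = 801.870 mg/L

801.870 mg/L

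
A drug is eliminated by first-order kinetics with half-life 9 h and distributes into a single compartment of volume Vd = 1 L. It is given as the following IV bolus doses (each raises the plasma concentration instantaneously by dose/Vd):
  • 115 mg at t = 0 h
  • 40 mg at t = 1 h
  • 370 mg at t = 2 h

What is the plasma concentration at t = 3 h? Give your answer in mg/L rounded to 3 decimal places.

k = ln 2 / 9 = 0.07702 per h
Dose 1 (115 mg at t=0 h): 115·exp(−0.07702·3) = 91.276 mg/L
Dose 2 (40 mg at t=1 h): 40·exp(−0.07702·2) = 34.290 mg/L
Dose 3 (370 mg at t=2 h): 370·exp(−0.07702·1) = 342.574 mg/L
C(3) = 91.276 + 34.290 + 342.574 = 468.139 mg/L

468.139 mg/L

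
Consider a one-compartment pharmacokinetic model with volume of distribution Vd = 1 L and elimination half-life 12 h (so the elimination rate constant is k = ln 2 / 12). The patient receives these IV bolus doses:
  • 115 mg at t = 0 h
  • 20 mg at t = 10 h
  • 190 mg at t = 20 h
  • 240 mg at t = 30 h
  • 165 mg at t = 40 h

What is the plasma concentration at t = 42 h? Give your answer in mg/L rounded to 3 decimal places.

k = ln 2 / 12 = 0.05776 per h
Dose 1 (115 mg at t=0 h): 115·exp(−0.05776·42) = 10.165 mg/L
Dose 2 (20 mg at t=10 h): 20·exp(−0.05776·32) = 3.150 mg/L
Dose 3 (190 mg at t=20 h): 190·exp(−0.05776·22) = 53.317 mg/L
Dose 4 (240 mg at t=30 h): 240·exp(−0.05776·12) = 120.000 mg/L
Dose 5 (165 mg at t=40 h): 165·exp(−0.05776·2) = 146.998 mg/L
C(42) = 10.165 + 3.150 + 53.317 + 120.000 + 146.998 = 333.630 mg/L

333.630 mg/L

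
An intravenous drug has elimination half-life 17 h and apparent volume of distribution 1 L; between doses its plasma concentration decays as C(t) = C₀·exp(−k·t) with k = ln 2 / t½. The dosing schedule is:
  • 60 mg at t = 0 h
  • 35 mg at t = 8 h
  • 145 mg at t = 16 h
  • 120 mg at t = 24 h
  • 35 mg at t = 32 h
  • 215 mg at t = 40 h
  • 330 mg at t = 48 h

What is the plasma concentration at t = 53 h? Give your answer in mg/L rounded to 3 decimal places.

491.909 mg/L

k = ln 2 / 17 = 0.04077 per h
Dose 1 (60 mg at t=0 h): 60·exp(−0.04077·53) = 6.913 mg/L
Dose 2 (35 mg at t=8 h): 35·exp(−0.04077·45) = 5.588 mg/L
Dose 3 (145 mg at t=16 h): 145·exp(−0.04077·37) = 32.076 mg/L
Dose 4 (120 mg at t=24 h): 120·exp(−0.04077·29) = 36.784 mg/L
Dose 5 (35 mg at t=32 h): 35·exp(−0.04077·21) = 14.866 mg/L
Dose 6 (215 mg at t=40 h): 215·exp(−0.04077·13) = 126.543 mg/L
Dose 7 (330 mg at t=48 h): 330·exp(−0.04077·5) = 269.138 mg/L
C(53) = 6.913 + 5.588 + 32.076 + 36.784 + 14.866 + 126.543 + 269.138 = 491.909 mg/L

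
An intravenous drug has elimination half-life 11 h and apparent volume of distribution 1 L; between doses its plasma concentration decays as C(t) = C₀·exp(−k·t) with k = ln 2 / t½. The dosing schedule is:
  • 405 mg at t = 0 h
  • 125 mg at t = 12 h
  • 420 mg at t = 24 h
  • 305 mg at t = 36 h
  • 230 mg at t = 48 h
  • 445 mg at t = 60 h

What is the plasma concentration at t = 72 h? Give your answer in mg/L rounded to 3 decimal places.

k = ln 2 / 11 = 0.06301 per h
Dose 1 (405 mg at t=0 h): 405·exp(−0.06301·72) = 4.336 mg/L
Dose 2 (125 mg at t=12 h): 125·exp(−0.06301·60) = 2.851 mg/L
Dose 3 (420 mg at t=24 h): 420·exp(−0.06301·48) = 20.402 mg/L
Dose 4 (305 mg at t=36 h): 305·exp(−0.06301·36) = 31.558 mg/L
Dose 5 (230 mg at t=48 h): 230·exp(−0.06301·24) = 50.691 mg/L
Dose 6 (445 mg at t=60 h): 445·exp(−0.06301·12) = 208.912 mg/L
C(72) = 4.336 + 2.851 + 20.402 + 31.558 + 50.691 + 208.912 = 318.750 mg/L

318.750 mg/L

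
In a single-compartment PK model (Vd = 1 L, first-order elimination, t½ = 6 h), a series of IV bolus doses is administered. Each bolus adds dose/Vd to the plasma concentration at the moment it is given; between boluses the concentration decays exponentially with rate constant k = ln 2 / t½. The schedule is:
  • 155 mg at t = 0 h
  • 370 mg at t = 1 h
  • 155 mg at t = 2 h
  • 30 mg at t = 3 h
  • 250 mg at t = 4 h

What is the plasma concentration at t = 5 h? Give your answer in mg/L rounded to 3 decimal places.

k = ln 2 / 6 = 0.11552 per h
Dose 1 (155 mg at t=0 h): 155·exp(−0.11552·5) = 86.991 mg/L
Dose 2 (370 mg at t=1 h): 370·exp(−0.11552·4) = 233.085 mg/L
Dose 3 (155 mg at t=2 h): 155·exp(−0.11552·3) = 109.602 mg/L
Dose 4 (30 mg at t=3 h): 30·exp(−0.11552·2) = 23.811 mg/L
Dose 5 (250 mg at t=4 h): 250·exp(−0.11552·1) = 222.725 mg/L
C(5) = 86.991 + 233.085 + 109.602 + 23.811 + 222.725 = 676.213 mg/L

676.213 mg/L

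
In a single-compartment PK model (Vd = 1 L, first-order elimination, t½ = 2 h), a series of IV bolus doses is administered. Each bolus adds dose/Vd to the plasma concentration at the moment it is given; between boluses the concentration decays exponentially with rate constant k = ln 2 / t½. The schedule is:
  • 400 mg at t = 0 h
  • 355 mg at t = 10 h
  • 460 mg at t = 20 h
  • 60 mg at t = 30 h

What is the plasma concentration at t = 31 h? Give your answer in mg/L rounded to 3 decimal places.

52.845 mg/L

k = ln 2 / 2 = 0.34657 per h
Dose 1 (400 mg at t=0 h): 400·exp(−0.34657·31) = 0.009 mg/L
Dose 2 (355 mg at t=10 h): 355·exp(−0.34657·21) = 0.245 mg/L
Dose 3 (460 mg at t=20 h): 460·exp(−0.34657·11) = 10.165 mg/L
Dose 4 (60 mg at t=30 h): 60·exp(−0.34657·1) = 42.426 mg/L
C(31) = 0.009 + 0.245 + 10.165 + 42.426 = 52.845 mg/L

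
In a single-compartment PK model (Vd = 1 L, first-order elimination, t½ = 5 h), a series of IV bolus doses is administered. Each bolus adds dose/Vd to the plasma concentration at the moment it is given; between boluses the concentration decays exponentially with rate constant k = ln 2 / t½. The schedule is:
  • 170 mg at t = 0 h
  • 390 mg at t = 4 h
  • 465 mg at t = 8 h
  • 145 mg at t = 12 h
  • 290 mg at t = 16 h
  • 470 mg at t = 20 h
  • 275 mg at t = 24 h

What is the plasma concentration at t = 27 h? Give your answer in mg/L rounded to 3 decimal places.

k = ln 2 / 5 = 0.13863 per h
Dose 1 (170 mg at t=0 h): 170·exp(−0.13863·27) = 4.026 mg/L
Dose 2 (390 mg at t=4 h): 390·exp(−0.13863·23) = 16.082 mg/L
Dose 3 (465 mg at t=8 h): 465·exp(−0.13863·19) = 33.384 mg/L
Dose 4 (145 mg at t=12 h): 145·exp(−0.13863·15) = 18.125 mg/L
Dose 5 (290 mg at t=16 h): 290·exp(−0.13863·11) = 63.115 mg/L
Dose 6 (470 mg at t=20 h): 470·exp(−0.13863·7) = 178.097 mg/L
Dose 7 (275 mg at t=24 h): 275·exp(−0.13863·3) = 181.432 mg/L
C(27) = 4.026 + 16.082 + 33.384 + 18.125 + 63.115 + 178.097 + 181.432 = 494.261 mg/L

494.261 mg/L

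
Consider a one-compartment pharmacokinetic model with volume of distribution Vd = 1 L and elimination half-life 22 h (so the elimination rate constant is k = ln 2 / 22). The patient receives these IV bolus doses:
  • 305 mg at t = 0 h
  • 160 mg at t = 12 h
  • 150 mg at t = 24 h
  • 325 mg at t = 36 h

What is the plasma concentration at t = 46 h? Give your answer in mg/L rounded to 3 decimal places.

k = ln 2 / 22 = 0.03151 per h
Dose 1 (305 mg at t=0 h): 305·exp(−0.03151·46) = 71.593 mg/L
Dose 2 (160 mg at t=12 h): 160·exp(−0.03151·34) = 54.814 mg/L
Dose 3 (150 mg at t=24 h): 150·exp(−0.03151·22) = 75.000 mg/L
Dose 4 (325 mg at t=36 h): 325·exp(−0.03151·10) = 237.166 mg/L
C(46) = 71.593 + 54.814 + 75.000 + 237.166 = 438.573 mg/L

438.573 mg/L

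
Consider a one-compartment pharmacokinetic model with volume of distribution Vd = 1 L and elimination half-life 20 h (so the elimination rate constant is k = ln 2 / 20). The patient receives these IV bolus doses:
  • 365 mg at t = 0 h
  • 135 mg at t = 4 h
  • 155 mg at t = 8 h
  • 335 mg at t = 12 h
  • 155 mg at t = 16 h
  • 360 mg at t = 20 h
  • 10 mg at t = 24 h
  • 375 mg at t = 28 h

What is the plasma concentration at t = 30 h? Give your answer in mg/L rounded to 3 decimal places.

1143.688 mg/L

k = ln 2 / 20 = 0.03466 per h
Dose 1 (365 mg at t=0 h): 365·exp(−0.03466·30) = 129.047 mg/L
Dose 2 (135 mg at t=4 h): 135·exp(−0.03466·26) = 54.827 mg/L
Dose 3 (155 mg at t=8 h): 155·exp(−0.03466·22) = 72.310 mg/L
Dose 4 (335 mg at t=12 h): 335·exp(−0.03466·18) = 179.522 mg/L
Dose 5 (155 mg at t=16 h): 155·exp(−0.03466·14) = 95.414 mg/L
Dose 6 (360 mg at t=20 h): 360·exp(−0.03466·10) = 254.558 mg/L
Dose 7 (10 mg at t=24 h): 10·exp(−0.03466·6) = 8.123 mg/L
Dose 8 (375 mg at t=28 h): 375·exp(−0.03466·2) = 349.887 mg/L
C(30) = 129.047 + 54.827 + 72.310 + 179.522 + 95.414 + 254.558 + 8.123 + 349.887 = 1143.688 mg/L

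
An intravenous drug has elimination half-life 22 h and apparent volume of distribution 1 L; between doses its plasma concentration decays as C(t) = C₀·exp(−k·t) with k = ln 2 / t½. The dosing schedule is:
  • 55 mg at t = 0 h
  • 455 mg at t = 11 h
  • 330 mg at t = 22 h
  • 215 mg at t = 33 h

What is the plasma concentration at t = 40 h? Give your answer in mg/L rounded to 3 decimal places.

557.679 mg/L

k = ln 2 / 22 = 0.03151 per h
Dose 1 (55 mg at t=0 h): 55·exp(−0.03151·40) = 15.597 mg/L
Dose 2 (455 mg at t=11 h): 455·exp(−0.03151·29) = 182.473 mg/L
Dose 3 (330 mg at t=22 h): 330·exp(−0.03151·18) = 187.162 mg/L
Dose 4 (215 mg at t=33 h): 215·exp(−0.03151·7) = 172.447 mg/L
C(40) = 15.597 + 182.473 + 187.162 + 172.447 = 557.679 mg/L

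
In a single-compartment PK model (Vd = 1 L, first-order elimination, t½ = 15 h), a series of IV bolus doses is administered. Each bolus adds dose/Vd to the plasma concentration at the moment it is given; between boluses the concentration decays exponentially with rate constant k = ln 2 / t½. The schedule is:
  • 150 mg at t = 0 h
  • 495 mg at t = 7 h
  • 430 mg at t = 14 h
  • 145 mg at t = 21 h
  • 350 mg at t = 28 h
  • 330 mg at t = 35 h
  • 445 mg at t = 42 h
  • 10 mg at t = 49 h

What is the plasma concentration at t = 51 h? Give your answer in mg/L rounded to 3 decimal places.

k = ln 2 / 15 = 0.04621 per h
Dose 1 (150 mg at t=0 h): 150·exp(−0.04621·51) = 14.210 mg/L
Dose 2 (495 mg at t=7 h): 495·exp(−0.04621·44) = 64.801 mg/L
Dose 3 (430 mg at t=14 h): 430·exp(−0.04621·37) = 77.791 mg/L
Dose 4 (145 mg at t=21 h): 145·exp(−0.04621·30) = 36.250 mg/L
Dose 5 (350 mg at t=28 h): 350·exp(−0.04621·23) = 120.917 mg/L
Dose 6 (330 mg at t=35 h): 330·exp(−0.04621·16) = 157.549 mg/L
Dose 7 (445 mg at t=42 h): 445·exp(−0.04621·9) = 293.591 mg/L
Dose 8 (10 mg at t=49 h): 10·exp(−0.04621·2) = 9.117 mg/L
C(51) = 14.210 + 64.801 + 77.791 + 36.250 + 120.917 + 157.549 + 293.591 + 9.117 = 774.226 mg/L

774.226 mg/L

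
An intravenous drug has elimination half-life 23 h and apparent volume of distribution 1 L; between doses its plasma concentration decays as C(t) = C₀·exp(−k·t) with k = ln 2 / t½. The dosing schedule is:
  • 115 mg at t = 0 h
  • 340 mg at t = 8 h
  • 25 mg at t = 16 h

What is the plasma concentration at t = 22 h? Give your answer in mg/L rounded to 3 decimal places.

k = ln 2 / 23 = 0.03014 per h
Dose 1 (115 mg at t=0 h): 115·exp(−0.03014·22) = 59.259 mg/L
Dose 2 (340 mg at t=8 h): 340·exp(−0.03014·14) = 222.968 mg/L
Dose 3 (25 mg at t=16 h): 25·exp(−0.03014·6) = 20.865 mg/L
C(22) = 59.259 + 222.968 + 20.865 = 303.092 mg/L

303.092 mg/L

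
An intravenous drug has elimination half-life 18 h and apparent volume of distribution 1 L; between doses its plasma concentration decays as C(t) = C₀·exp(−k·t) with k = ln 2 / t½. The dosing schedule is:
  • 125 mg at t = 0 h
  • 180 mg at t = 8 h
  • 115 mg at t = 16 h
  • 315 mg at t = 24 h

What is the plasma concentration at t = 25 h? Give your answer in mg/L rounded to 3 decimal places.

525.683 mg/L

k = ln 2 / 18 = 0.03851 per h
Dose 1 (125 mg at t=0 h): 125·exp(−0.03851·25) = 47.732 mg/L
Dose 2 (180 mg at t=8 h): 180·exp(−0.03851·17) = 93.533 mg/L
Dose 3 (115 mg at t=16 h): 115·exp(−0.03851·9) = 81.317 mg/L
Dose 4 (315 mg at t=24 h): 315·exp(−0.03851·1) = 303.101 mg/L
C(25) = 47.732 + 93.533 + 81.317 + 303.101 = 525.683 mg/L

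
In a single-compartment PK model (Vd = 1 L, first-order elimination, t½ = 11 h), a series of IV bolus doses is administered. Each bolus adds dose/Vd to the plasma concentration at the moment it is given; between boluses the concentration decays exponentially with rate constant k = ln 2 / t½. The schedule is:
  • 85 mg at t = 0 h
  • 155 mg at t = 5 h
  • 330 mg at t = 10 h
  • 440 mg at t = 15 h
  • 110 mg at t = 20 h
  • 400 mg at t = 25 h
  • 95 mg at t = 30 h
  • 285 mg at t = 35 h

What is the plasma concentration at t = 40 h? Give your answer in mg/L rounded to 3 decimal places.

610.002 mg/L

k = ln 2 / 11 = 0.06301 per h
Dose 1 (85 mg at t=0 h): 85·exp(−0.06301·40) = 6.835 mg/L
Dose 2 (155 mg at t=5 h): 155·exp(−0.06301·35) = 17.081 mg/L
Dose 3 (330 mg at t=10 h): 330·exp(−0.06301·30) = 49.834 mg/L
Dose 4 (440 mg at t=15 h): 440·exp(−0.06301·25) = 91.053 mg/L
Dose 5 (110 mg at t=20 h): 110·exp(−0.06301·20) = 31.194 mg/L
Dose 6 (400 mg at t=25 h): 400·exp(−0.06301·15) = 155.441 mg/L
Dose 7 (95 mg at t=30 h): 95·exp(−0.06301·10) = 50.589 mg/L
Dose 8 (285 mg at t=35 h): 285·exp(−0.06301·5) = 207.976 mg/L
C(40) = 6.835 + 17.081 + 49.834 + 91.053 + 31.194 + 155.441 + 50.589 + 207.976 = 610.002 mg/L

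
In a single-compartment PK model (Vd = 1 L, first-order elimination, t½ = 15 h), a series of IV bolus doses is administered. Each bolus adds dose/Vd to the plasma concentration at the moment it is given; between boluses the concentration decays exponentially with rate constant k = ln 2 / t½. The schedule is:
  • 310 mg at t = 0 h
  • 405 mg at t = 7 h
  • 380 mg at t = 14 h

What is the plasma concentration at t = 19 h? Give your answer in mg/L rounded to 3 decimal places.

663.059 mg/L

k = ln 2 / 15 = 0.04621 per h
Dose 1 (310 mg at t=0 h): 310·exp(−0.04621·19) = 128.842 mg/L
Dose 2 (405 mg at t=7 h): 405·exp(−0.04621·12) = 232.611 mg/L
Dose 3 (380 mg at t=14 h): 380·exp(−0.04621·5) = 301.606 mg/L
C(19) = 128.842 + 232.611 + 301.606 = 663.059 mg/L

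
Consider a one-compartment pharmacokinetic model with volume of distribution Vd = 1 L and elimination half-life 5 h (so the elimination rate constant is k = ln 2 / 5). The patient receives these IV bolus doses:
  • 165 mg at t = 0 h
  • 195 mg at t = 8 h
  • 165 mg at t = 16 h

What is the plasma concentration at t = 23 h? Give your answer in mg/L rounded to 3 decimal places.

k = ln 2 / 5 = 0.13863 per h
Dose 1 (165 mg at t=0 h): 165·exp(−0.13863·23) = 6.804 mg/L
Dose 2 (195 mg at t=8 h): 195·exp(−0.13863·15) = 24.375 mg/L
Dose 3 (165 mg at t=16 h): 165·exp(−0.13863·7) = 62.523 mg/L
C(23) = 6.804 + 24.375 + 62.523 = 93.702 mg/L

93.702 mg/L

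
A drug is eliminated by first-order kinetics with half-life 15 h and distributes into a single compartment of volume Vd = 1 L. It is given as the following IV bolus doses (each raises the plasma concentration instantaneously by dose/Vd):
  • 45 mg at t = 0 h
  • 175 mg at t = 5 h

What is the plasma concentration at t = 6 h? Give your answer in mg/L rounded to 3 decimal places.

201.201 mg/L

k = ln 2 / 15 = 0.04621 per h
Dose 1 (45 mg at t=0 h): 45·exp(−0.04621·6) = 34.104 mg/L
Dose 2 (175 mg at t=5 h): 175·exp(−0.04621·1) = 167.097 mg/L
C(6) = 34.104 + 167.097 = 201.201 mg/L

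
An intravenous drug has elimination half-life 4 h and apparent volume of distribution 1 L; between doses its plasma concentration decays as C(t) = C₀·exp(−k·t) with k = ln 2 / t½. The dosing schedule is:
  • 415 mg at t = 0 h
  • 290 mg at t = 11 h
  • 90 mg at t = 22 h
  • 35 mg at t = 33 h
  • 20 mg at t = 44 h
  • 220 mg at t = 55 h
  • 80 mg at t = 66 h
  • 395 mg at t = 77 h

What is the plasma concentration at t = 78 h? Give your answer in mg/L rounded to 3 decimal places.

346.320 mg/L

k = ln 2 / 4 = 0.17329 per h
Dose 1 (415 mg at t=0 h): 415·exp(−0.17329·78) = 0.001 mg/L
Dose 2 (290 mg at t=11 h): 290·exp(−0.17329·67) = 0.003 mg/L
Dose 3 (90 mg at t=22 h): 90·exp(−0.17329·56) = 0.005 mg/L
Dose 4 (35 mg at t=33 h): 35·exp(−0.17329·45) = 0.014 mg/L
Dose 5 (20 mg at t=44 h): 20·exp(−0.17329·34) = 0.055 mg/L
Dose 6 (220 mg at t=55 h): 220·exp(−0.17329·23) = 4.088 mg/L
Dose 7 (80 mg at t=66 h): 80·exp(−0.17329·12) = 10.000 mg/L
Dose 8 (395 mg at t=77 h): 395·exp(−0.17329·1) = 332.154 mg/L
C(78) = 0.001 + 0.003 + 0.005 + 0.014 + 0.055 + 4.088 + 10.000 + 332.154 = 346.320 mg/L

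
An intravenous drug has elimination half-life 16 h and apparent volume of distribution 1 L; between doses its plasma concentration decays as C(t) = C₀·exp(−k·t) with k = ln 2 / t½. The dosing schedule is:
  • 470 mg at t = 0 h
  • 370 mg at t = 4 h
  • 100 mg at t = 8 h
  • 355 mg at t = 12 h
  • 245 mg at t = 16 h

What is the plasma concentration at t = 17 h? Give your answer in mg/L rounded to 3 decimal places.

1023.900 mg/L

k = ln 2 / 16 = 0.04332 per h
Dose 1 (470 mg at t=0 h): 470·exp(−0.04332·17) = 225.037 mg/L
Dose 2 (370 mg at t=4 h): 370·exp(−0.04332·13) = 210.676 mg/L
Dose 3 (100 mg at t=8 h): 100·exp(−0.04332·9) = 67.713 mg/L
Dose 4 (355 mg at t=12 h): 355·exp(−0.04332·5) = 285.862 mg/L
Dose 5 (245 mg at t=16 h): 245·exp(−0.04332·1) = 234.613 mg/L
C(17) = 225.037 + 210.676 + 67.713 + 285.862 + 234.613 = 1023.900 mg/L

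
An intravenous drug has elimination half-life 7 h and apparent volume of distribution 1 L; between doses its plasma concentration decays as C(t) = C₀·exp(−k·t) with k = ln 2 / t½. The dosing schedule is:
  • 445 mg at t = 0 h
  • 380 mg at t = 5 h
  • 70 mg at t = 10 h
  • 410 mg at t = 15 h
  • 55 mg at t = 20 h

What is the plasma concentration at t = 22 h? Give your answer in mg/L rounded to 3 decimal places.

392.417 mg/L

k = ln 2 / 7 = 0.09902 per h
Dose 1 (445 mg at t=0 h): 445·exp(−0.09902·22) = 50.381 mg/L
Dose 2 (380 mg at t=5 h): 380·exp(−0.09902·17) = 70.585 mg/L
Dose 3 (70 mg at t=10 h): 70·exp(−0.09902·12) = 21.333 mg/L
Dose 4 (410 mg at t=15 h): 410·exp(−0.09902·7) = 205.000 mg/L
Dose 5 (55 mg at t=20 h): 55·exp(−0.09902·2) = 45.118 mg/L
C(22) = 50.381 + 70.585 + 21.333 + 205.000 + 45.118 = 392.417 mg/L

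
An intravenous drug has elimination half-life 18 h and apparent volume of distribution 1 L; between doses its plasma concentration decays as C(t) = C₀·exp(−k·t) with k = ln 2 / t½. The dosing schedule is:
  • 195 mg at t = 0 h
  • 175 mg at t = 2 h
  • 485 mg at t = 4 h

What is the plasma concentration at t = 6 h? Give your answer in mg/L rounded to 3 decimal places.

k = ln 2 / 18 = 0.03851 per h
Dose 1 (195 mg at t=0 h): 195·exp(−0.03851·6) = 154.772 mg/L
Dose 2 (175 mg at t=2 h): 175·exp(−0.03851·4) = 150.018 mg/L
Dose 3 (485 mg at t=4 h): 485·exp(−0.03851·2) = 449.049 mg/L
C(6) = 154.772 + 150.018 + 449.049 = 753.839 mg/L

753.839 mg/L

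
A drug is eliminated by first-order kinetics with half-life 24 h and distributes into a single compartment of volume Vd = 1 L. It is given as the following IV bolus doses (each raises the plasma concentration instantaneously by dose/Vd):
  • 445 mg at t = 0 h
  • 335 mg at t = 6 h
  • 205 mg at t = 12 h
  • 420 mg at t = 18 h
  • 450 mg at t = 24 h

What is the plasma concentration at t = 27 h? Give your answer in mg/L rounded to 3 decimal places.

1256.136 mg/L

k = ln 2 / 24 = 0.02888 per h
Dose 1 (445 mg at t=0 h): 445·exp(−0.02888·27) = 204.033 mg/L
Dose 2 (335 mg at t=6 h): 335·exp(−0.02888·21) = 182.660 mg/L
Dose 3 (205 mg at t=12 h): 205·exp(−0.02888·15) = 132.926 mg/L
Dose 4 (420 mg at t=18 h): 420·exp(−0.02888·9) = 323.864 mg/L
Dose 5 (450 mg at t=24 h): 450·exp(−0.02888·3) = 412.652 mg/L
C(27) = 204.033 + 182.660 + 132.926 + 323.864 + 412.652 = 1256.136 mg/L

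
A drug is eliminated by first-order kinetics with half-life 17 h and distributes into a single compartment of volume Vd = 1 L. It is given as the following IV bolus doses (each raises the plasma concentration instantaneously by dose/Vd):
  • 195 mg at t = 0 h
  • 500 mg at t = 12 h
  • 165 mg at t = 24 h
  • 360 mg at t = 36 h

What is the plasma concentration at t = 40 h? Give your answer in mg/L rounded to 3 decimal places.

589.573 mg/L

k = ln 2 / 17 = 0.04077 per h
Dose 1 (195 mg at t=0 h): 195·exp(−0.04077·40) = 38.171 mg/L
Dose 2 (500 mg at t=12 h): 500·exp(−0.04077·28) = 159.645 mg/L
Dose 3 (165 mg at t=24 h): 165·exp(−0.04077·16) = 85.933 mg/L
Dose 4 (360 mg at t=36 h): 360·exp(−0.04077·4) = 305.824 mg/L
C(40) = 38.171 + 159.645 + 85.933 + 305.824 = 589.573 mg/L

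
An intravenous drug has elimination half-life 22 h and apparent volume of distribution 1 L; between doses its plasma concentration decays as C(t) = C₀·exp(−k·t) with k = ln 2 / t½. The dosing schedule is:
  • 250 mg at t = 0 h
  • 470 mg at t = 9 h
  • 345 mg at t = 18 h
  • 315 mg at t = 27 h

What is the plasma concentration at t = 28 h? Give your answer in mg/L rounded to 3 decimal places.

918.755 mg/L

k = ln 2 / 22 = 0.03151 per h
Dose 1 (250 mg at t=0 h): 250·exp(−0.03151·28) = 103.469 mg/L
Dose 2 (470 mg at t=9 h): 470·exp(−0.03151·19) = 258.296 mg/L
Dose 3 (345 mg at t=18 h): 345·exp(−0.03151·10) = 251.760 mg/L
Dose 4 (315 mg at t=27 h): 315·exp(−0.03151·1) = 305.230 mg/L
C(28) = 103.469 + 258.296 + 251.760 + 305.230 = 918.755 mg/L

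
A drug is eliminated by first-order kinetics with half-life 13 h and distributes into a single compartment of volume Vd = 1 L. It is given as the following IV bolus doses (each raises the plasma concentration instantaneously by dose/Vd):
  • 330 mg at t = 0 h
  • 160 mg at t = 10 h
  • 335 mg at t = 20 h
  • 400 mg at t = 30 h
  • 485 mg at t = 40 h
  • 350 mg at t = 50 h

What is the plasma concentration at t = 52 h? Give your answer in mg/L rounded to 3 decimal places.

792.640 mg/L

k = ln 2 / 13 = 0.05332 per h
Dose 1 (330 mg at t=0 h): 330·exp(−0.05332·52) = 20.625 mg/L
Dose 2 (160 mg at t=10 h): 160·exp(−0.05332·42) = 17.044 mg/L
Dose 3 (335 mg at t=20 h): 335·exp(−0.05332·32) = 60.820 mg/L
Dose 4 (400 mg at t=30 h): 400·exp(−0.05332·22) = 123.773 mg/L
Dose 5 (485 mg at t=40 h): 485·exp(−0.05332·12) = 255.781 mg/L
Dose 6 (350 mg at t=50 h): 350·exp(−0.05332·2) = 314.598 mg/L
C(52) = 20.625 + 17.044 + 60.820 + 123.773 + 255.781 + 314.598 = 792.640 mg/L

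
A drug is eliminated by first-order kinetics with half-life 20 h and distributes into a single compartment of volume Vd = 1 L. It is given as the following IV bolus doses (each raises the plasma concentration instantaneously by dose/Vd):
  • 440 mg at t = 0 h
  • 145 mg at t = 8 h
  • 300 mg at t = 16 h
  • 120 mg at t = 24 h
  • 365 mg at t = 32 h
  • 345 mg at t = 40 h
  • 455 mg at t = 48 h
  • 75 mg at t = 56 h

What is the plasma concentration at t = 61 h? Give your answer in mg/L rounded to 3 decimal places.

k = ln 2 / 20 = 0.03466 per h
Dose 1 (440 mg at t=0 h): 440·exp(−0.03466·61) = 53.126 mg/L
Dose 2 (145 mg at t=8 h): 145·exp(−0.03466·53) = 23.101 mg/L
Dose 3 (300 mg at t=16 h): 300·exp(−0.03466·45) = 63.067 mg/L
Dose 4 (120 mg at t=24 h): 120·exp(−0.03466·37) = 33.287 mg/L
Dose 5 (365 mg at t=32 h): 365·exp(−0.03466·29) = 133.598 mg/L
Dose 6 (345 mg at t=40 h): 345·exp(−0.03466·21) = 166.624 mg/L
Dose 7 (455 mg at t=48 h): 455·exp(−0.03466·13) = 289.963 mg/L
Dose 8 (75 mg at t=56 h): 75·exp(−0.03466·5) = 63.067 mg/L
C(61) = 53.126 + 23.101 + 63.067 + 33.287 + 133.598 + 166.624 + 289.963 + 63.067 = 825.834 mg/L

825.834 mg/L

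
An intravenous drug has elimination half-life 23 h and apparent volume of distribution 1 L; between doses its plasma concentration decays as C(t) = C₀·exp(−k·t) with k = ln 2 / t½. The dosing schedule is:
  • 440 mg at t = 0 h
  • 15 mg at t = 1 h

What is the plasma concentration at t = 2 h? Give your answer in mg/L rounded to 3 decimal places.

k = ln 2 / 23 = 0.03014 per h
Dose 1 (440 mg at t=0 h): 440·exp(−0.03014·2) = 414.263 mg/L
Dose 2 (15 mg at t=1 h): 15·exp(−0.03014·1) = 14.555 mg/L
C(2) = 414.263 + 14.555 = 428.818 mg/L

428.818 mg/L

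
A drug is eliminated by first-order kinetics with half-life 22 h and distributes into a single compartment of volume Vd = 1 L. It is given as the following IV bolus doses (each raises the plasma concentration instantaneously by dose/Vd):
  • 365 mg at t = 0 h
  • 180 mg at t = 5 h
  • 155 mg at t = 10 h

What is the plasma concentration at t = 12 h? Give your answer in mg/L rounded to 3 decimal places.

539.998 mg/L

k = ln 2 / 22 = 0.03151 per h
Dose 1 (365 mg at t=0 h): 365·exp(−0.03151·12) = 250.089 mg/L
Dose 2 (180 mg at t=5 h): 180·exp(−0.03151·7) = 144.374 mg/L
Dose 3 (155 mg at t=10 h): 155·exp(−0.03151·2) = 145.534 mg/L
C(12) = 250.089 + 144.374 + 145.534 = 539.998 mg/L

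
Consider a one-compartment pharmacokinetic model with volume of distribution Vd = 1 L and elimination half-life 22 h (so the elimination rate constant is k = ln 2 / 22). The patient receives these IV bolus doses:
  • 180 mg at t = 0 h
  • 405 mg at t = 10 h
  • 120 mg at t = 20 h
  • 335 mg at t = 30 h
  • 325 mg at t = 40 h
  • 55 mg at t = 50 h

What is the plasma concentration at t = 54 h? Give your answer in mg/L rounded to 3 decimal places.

590.040 mg/L

k = ln 2 / 22 = 0.03151 per h
Dose 1 (180 mg at t=0 h): 180·exp(−0.03151·54) = 32.838 mg/L
Dose 2 (405 mg at t=10 h): 405·exp(−0.03151·44) = 101.250 mg/L
Dose 3 (120 mg at t=20 h): 120·exp(−0.03151·34) = 41.111 mg/L
Dose 4 (335 mg at t=30 h): 335·exp(−0.03151·24) = 157.271 mg/L
Dose 5 (325 mg at t=40 h): 325·exp(−0.03151·14) = 209.083 mg/L
Dose 6 (55 mg at t=50 h): 55·exp(−0.03151·4) = 48.488 mg/L
C(54) = 32.838 + 101.250 + 41.111 + 157.271 + 209.083 + 48.488 = 590.040 mg/L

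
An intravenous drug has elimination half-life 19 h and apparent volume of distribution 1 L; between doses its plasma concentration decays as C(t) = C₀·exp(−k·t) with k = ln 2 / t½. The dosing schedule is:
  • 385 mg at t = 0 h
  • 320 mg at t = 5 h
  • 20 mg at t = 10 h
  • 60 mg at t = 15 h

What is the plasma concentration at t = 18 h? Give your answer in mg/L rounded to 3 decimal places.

467.521 mg/L

k = ln 2 / 19 = 0.03648 per h
Dose 1 (385 mg at t=0 h): 385·exp(−0.03648·18) = 199.652 mg/L
Dose 2 (320 mg at t=5 h): 320·exp(−0.03648·13) = 199.151 mg/L
Dose 3 (20 mg at t=10 h): 20·exp(−0.03648·8) = 14.938 mg/L
Dose 4 (60 mg at t=15 h): 60·exp(−0.03648·3) = 53.780 mg/L
C(18) = 199.652 + 199.151 + 14.938 + 53.780 = 467.521 mg/L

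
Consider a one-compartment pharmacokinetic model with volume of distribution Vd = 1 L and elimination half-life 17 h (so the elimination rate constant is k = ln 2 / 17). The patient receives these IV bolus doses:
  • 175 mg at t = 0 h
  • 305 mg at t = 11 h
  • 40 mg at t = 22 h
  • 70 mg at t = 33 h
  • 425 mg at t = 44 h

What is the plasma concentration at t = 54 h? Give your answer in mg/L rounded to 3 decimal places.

k = ln 2 / 17 = 0.04077 per h
Dose 1 (175 mg at t=0 h): 175·exp(−0.04077·54) = 19.356 mg/L
Dose 2 (305 mg at t=11 h): 305·exp(−0.04077·43) = 52.829 mg/L
Dose 3 (40 mg at t=22 h): 40·exp(−0.04077·32) = 10.850 mg/L
Dose 4 (70 mg at t=33 h): 70·exp(−0.04077·21) = 29.733 mg/L
Dose 5 (425 mg at t=44 h): 425·exp(−0.04077·10) = 282.691 mg/L
C(54) = 19.356 + 52.829 + 10.850 + 29.733 + 282.691 = 395.459 mg/L

395.459 mg/L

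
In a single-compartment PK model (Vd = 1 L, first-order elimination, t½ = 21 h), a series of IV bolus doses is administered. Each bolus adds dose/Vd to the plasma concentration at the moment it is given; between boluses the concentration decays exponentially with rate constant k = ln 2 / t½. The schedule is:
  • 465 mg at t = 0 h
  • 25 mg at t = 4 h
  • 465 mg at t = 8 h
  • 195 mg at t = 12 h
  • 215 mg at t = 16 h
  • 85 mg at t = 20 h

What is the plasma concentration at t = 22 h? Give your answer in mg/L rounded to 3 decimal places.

927.806 mg/L

k = ln 2 / 21 = 0.03301 per h
Dose 1 (465 mg at t=0 h): 465·exp(−0.03301·22) = 224.951 mg/L
Dose 2 (25 mg at t=4 h): 25·exp(−0.03301·18) = 13.801 mg/L
Dose 3 (465 mg at t=8 h): 465·exp(−0.03301·14) = 292.932 mg/L
Dose 4 (195 mg at t=12 h): 195·exp(−0.03301·10) = 140.180 mg/L
Dose 5 (215 mg at t=16 h): 215·exp(−0.03301·6) = 176.372 mg/L
Dose 6 (85 mg at t=20 h): 85·exp(−0.03301·2) = 79.570 mg/L
C(22) = 224.951 + 13.801 + 292.932 + 140.180 + 176.372 + 79.570 = 927.806 mg/L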